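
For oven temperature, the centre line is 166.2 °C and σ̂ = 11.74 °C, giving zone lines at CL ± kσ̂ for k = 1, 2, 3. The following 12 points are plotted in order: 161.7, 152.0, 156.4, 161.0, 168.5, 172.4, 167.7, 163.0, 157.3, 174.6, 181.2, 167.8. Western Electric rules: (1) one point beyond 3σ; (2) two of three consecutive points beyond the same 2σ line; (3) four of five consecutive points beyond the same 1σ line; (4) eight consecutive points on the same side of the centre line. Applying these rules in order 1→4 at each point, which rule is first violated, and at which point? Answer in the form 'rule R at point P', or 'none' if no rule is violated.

Zone of each point (C = within 1σ̂, B = 1σ̂–2σ̂, A = 2σ̂–3σ̂, * = beyond 3σ̂; sign = side of CL): 1:-C, 2:-B, 3:-C, 4:-C, 5:+C, 6:+C, 7:+C, 8:-C, 9:-C, 10:+C, 11:+B, 12:+C
No rule fires across all 12 points.

none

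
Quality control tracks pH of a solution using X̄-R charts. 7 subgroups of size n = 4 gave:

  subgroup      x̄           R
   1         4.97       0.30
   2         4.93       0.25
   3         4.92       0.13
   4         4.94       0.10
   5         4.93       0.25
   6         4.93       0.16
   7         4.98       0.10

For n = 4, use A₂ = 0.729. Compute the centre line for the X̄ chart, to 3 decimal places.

4.943

X̄̄ = (4.97 + 4.93 + 4.92 + 4.94 + 4.93 + 4.93 + 4.98) / 7 = 34.6000 / 7 = 4.9429
CL = X̄̄ = 4.9429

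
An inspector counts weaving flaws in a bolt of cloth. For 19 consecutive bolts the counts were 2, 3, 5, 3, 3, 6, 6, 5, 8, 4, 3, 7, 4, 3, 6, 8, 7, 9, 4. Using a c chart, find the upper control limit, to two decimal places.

11.80

c̄ = (2 + 3 + 5 + 3 + 3 + 6 + 6 + 5 + 8 + 4 + 3 + 7 + 4 + 3 + 6 + 8 + 7 + 9 + 4) / 19 = 96 / 19 = 5.0526
UCL = c̄ + 3√c̄ = 5.0526 + 3 × √5.0526 = 5.0526 + 3 × 2.2478 = 11.7960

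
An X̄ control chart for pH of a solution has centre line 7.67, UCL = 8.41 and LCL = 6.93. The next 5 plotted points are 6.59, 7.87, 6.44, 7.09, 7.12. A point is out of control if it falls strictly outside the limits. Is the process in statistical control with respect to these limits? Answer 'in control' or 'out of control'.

Compare each point to [6.93, 8.41]: sample 1 = 6.59 < LCL; sample 3 = 6.44 < LCL.

out of control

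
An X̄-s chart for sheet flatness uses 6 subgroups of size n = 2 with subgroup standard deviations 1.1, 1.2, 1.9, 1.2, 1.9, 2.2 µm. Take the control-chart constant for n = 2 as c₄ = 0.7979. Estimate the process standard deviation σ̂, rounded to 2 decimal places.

s̄ = (1.1 + 1.2 + 1.9 + 1.2 + 1.9 + 2.2) / 6 = 1.5833
σ̂ = s̄ / c₄ = 1.5833 / 0.7979 = 1.9844

1.98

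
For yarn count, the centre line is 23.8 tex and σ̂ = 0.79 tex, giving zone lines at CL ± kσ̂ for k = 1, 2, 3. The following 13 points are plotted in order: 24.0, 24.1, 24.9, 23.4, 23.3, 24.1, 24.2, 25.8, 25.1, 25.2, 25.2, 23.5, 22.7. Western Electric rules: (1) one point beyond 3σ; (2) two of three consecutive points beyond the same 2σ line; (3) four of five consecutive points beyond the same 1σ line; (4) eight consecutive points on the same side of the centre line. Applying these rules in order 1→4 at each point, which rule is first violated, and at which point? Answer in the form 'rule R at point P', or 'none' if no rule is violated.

rule 3 at point 11

Zone of each point (C = within 1σ̂, B = 1σ̂–2σ̂, A = 2σ̂–3σ̂, * = beyond 3σ̂; sign = side of CL): 1:+C, 2:+C, 3:+B, 4:-C, 5:-C, 6:+C, 7:+C, 8:+A, 9:+B, 10:+B, 11:+B, 12:-C, 13:-B
Rule 3 (four of five consecutive points beyond the same 1σ limit) is satisfied at point 11.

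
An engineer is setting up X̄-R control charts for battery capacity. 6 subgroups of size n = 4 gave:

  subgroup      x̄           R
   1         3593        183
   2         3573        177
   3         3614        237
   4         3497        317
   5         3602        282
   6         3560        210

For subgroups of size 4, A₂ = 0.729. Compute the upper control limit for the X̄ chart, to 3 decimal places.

3743.996

X̄̄ = (3593 + 3573 + 3614 + 3497 + 3602 + 3560) / 6 = 21439.0000 / 6 = 3573.1667
R̄ = (183 + 177 + 237 + 317 + 282 + 210) / 6 = 1406.0000 / 6 = 234.3333
UCL = X̄̄ + A₂·R̄ = 3573.1667 + 0.729 × 234.3333 = 3743.9957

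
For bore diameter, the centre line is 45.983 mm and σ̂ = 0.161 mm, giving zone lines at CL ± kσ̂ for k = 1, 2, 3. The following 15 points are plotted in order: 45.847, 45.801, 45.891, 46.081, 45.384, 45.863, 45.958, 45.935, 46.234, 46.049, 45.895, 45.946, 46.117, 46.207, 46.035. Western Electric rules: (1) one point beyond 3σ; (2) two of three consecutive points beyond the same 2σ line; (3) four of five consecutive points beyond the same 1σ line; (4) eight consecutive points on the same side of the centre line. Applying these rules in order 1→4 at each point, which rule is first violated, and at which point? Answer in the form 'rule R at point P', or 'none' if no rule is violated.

Zone of each point (C = within 1σ̂, B = 1σ̂–2σ̂, A = 2σ̂–3σ̂, * = beyond 3σ̂; sign = side of CL): 1:-C, 2:-B, 3:-C, 4:+C, 5:-*, 6:-C, 7:-C, 8:-C, 9:+B, 10:+C, 11:-C, 12:-C, 13:+C, 14:+B, 15:+C
Rule 1 (one point beyond the 3σ limits) is satisfied at point 5.

rule 1 at point 5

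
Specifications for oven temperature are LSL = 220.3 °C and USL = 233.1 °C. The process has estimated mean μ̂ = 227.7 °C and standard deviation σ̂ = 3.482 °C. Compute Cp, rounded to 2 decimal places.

0.61

Cp = (USL − LSL) / (6σ̂) = (233.1 − 220.3) / (6 × 3.482) = 12.8000 / 20.8920 = 0.6127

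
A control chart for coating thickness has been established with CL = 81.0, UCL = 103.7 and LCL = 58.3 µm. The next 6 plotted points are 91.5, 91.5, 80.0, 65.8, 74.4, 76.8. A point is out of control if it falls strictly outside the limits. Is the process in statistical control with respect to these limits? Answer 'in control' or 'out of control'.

in control

All 6 points lie within [58.3, 103.7].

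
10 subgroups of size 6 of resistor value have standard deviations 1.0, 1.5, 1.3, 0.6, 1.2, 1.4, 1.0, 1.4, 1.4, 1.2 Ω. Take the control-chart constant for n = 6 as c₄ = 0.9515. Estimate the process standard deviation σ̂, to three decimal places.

s̄ = (1.0 + 1.5 + 1.3 + 0.6 + 1.2 + 1.4 + 1.0 + 1.4 + 1.4 + 1.2) / 10 = 1.2000
σ̂ = s̄ / c₄ = 1.2000 / 0.9515 = 1.2612

1.261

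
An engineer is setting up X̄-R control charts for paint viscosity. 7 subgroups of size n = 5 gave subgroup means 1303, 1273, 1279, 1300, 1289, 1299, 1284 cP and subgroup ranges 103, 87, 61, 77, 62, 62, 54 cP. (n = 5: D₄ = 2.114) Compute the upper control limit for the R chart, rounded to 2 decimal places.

152.81

R̄ = (103 + 87 + 61 + 77 + 62 + 62 + 54) / 7 = 506.0000 / 7 = 72.2857
UCL_R = D₄·R̄ = 2.114 × 72.2857 = 152.8120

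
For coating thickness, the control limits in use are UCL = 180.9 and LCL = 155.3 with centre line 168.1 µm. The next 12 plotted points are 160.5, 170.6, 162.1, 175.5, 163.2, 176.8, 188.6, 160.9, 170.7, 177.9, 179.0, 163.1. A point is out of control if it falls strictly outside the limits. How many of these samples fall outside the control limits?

1

Compare each point to [155.3, 180.9]: sample 7 = 188.6 > UCL.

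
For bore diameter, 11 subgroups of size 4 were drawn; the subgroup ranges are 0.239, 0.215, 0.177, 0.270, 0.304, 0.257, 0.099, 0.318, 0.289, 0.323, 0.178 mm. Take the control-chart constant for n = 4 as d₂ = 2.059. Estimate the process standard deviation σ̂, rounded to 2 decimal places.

0.12

R̄ = (0.239 + 0.215 + 0.177 + 0.270 + 0.304 + 0.257 + 0.099 + 0.318 + 0.289 + 0.323 + 0.178) / 11 = 0.2426
σ̂ = R̄ / d₂ = 0.2426 / 2.059 = 0.1178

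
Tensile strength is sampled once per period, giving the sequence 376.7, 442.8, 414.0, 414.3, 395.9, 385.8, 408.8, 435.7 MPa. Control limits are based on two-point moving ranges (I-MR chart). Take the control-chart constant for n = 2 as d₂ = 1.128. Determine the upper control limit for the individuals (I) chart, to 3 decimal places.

X̄ = (376.7 + 442.8 + 414.0 + 414.3 + 395.9 + 385.8 + 408.8 + 435.7) / 8 = 409.2500
Moving ranges: 66.1, 28.8, 0.3, 18.4, 10.1, 23.0, 26.9; M̄R̄ = 173.6000 / 7 = 24.8000
UCL = X̄ + 3·M̄R̄/d₂ = 409.2500 + 3 × 24.8000 / 1.128 = 475.2074

475.207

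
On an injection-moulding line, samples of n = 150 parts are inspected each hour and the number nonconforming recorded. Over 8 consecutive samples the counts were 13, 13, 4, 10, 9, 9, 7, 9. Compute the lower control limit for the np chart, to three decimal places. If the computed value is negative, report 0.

0.412

p̄ = Σdᵢ / (k·n) = 74 / (8 × 150) = 0.06167
LCL = np̄ − 3·√(np̄(1−p̄)) = 9.2500 − 3 × 2.9461 = 0.4117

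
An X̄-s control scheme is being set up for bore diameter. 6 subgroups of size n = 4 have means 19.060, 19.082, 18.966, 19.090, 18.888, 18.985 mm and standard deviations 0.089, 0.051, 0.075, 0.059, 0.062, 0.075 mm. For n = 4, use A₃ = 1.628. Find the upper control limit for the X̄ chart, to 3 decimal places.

X̄̄ = (19.060 + 19.082 + 18.966 + 19.090 + 18.888 + 18.985) / 6 = 19.0118
s̄ = (0.089 + 0.051 + 0.075 + 0.059 + 0.062 + 0.075) / 6 = 0.0685
UCL = X̄̄ + A₃·s̄ = 19.0118 + 1.628 × 0.0685 = 19.1234

19.123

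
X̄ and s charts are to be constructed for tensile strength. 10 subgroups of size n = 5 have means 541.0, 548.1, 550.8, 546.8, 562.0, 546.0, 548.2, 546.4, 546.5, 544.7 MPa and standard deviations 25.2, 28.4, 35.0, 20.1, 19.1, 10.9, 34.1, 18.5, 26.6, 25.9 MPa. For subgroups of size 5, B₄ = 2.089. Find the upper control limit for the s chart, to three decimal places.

s̄ = (25.2 + 28.4 + 35.0 + 20.1 + 19.1 + 10.9 + 34.1 + 18.5 + 26.6 + 25.9) / 10 = 24.3800
UCL_s = B₄·s̄ = 2.089 × 24.3800 = 50.9298

50.930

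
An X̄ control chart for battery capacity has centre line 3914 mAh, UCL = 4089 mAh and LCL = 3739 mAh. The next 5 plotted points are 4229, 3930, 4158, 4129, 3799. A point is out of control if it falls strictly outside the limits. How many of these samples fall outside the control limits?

Compare each point to [3739, 4089]: sample 1 = 4229 > UCL; sample 3 = 4158 > UCL; sample 4 = 4129 > UCL.

3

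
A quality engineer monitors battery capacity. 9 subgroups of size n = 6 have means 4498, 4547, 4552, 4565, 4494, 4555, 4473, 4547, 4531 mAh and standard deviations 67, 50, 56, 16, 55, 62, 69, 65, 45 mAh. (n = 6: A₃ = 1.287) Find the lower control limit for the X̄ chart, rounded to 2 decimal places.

4459.76

X̄̄ = (4498 + 4547 + 4552 + 4565 + 4494 + 4555 + 4473 + 4547 + 4531) / 9 = 4529.1111
s̄ = (67 + 50 + 56 + 16 + 55 + 62 + 69 + 65 + 45) / 9 = 53.8889
LCL = X̄̄ − A₃·s̄ = 4529.1111 − 1.287 × 53.8889 = 4459.7561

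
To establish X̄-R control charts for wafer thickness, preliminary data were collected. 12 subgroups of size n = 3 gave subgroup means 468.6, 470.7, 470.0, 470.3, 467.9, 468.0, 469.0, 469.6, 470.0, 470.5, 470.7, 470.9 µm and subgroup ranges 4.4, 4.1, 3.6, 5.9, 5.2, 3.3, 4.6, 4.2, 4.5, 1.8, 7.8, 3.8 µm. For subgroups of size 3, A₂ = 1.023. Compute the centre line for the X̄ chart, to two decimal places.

469.68

X̄̄ = (468.6 + 470.7 + 470.0 + 470.3 + 467.9 + 468.0 + 469.0 + 469.6 + 470.0 + 470.5 + 470.7 + 470.9) / 12 = 5636.2000 / 12 = 469.6833
CL = X̄̄ = 469.6833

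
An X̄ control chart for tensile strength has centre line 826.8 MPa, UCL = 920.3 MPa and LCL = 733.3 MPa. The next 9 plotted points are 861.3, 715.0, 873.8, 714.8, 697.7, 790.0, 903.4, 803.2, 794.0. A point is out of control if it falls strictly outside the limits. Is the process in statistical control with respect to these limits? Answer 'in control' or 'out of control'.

out of control

Compare each point to [733.3, 920.3]: sample 2 = 715.0 < LCL; sample 4 = 714.8 < LCL; sample 5 = 697.7 < LCL.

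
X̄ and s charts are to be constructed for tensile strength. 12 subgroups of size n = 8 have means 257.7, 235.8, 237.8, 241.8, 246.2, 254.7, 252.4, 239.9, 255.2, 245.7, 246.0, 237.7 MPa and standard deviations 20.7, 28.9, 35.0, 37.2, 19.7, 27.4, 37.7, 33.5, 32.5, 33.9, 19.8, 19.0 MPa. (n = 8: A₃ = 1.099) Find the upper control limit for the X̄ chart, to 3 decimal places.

277.532

X̄̄ = (257.7 + 235.8 + 237.8 + 241.8 + 246.2 + 254.7 + 252.4 + 239.9 + 255.2 + 245.7 + 246.0 + 237.7) / 12 = 245.9083
s̄ = (20.7 + 28.9 + 35.0 + 37.2 + 19.7 + 27.4 + 37.7 + 33.5 + 32.5 + 33.9 + 19.8 + 19.0) / 12 = 28.7750
UCL = X̄̄ + A₃·s̄ = 245.9083 + 1.099 × 28.7750 = 277.5321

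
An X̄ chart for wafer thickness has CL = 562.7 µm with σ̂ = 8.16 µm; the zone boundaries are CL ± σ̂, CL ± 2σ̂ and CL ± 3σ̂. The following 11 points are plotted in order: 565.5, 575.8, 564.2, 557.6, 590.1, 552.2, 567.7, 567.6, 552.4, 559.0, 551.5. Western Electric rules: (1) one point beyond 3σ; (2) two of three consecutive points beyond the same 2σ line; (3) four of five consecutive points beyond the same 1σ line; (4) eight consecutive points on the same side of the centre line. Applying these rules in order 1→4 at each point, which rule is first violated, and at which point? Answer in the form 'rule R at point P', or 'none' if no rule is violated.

Zone of each point (C = within 1σ̂, B = 1σ̂–2σ̂, A = 2σ̂–3σ̂, * = beyond 3σ̂; sign = side of CL): 1:+C, 2:+B, 3:+C, 4:-C, 5:+*, 6:-B, 7:+C, 8:+C, 9:-B, 10:-C, 11:-B
Rule 1 (one point beyond the 3σ limits) is satisfied at point 5.

rule 1 at point 5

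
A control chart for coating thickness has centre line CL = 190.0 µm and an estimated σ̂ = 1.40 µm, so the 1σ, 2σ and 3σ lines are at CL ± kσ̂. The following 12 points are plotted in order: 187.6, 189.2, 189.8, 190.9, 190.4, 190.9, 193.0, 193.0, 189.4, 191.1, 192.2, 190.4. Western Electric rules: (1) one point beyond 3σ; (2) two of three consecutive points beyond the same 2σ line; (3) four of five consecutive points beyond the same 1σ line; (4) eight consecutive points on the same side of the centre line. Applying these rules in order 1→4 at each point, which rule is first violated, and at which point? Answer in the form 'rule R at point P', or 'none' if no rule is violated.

Zone of each point (C = within 1σ̂, B = 1σ̂–2σ̂, A = 2σ̂–3σ̂, * = beyond 3σ̂; sign = side of CL): 1:-B, 2:-C, 3:-C, 4:+C, 5:+C, 6:+C, 7:+A, 8:+A, 9:-C, 10:+C, 11:+B, 12:+C
Rule 2 (two of three consecutive points beyond the same 2σ limit) is satisfied at point 8.

rule 2 at point 8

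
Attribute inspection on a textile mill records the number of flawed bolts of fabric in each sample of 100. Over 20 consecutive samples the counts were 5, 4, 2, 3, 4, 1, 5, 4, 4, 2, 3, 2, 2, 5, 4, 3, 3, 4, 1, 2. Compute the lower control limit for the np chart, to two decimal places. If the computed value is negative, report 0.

p̄ = Σdᵢ / (k·n) = 63 / (20 × 100) = 0.03150
LCL = np̄ − 3·√(np̄(1−p̄)) = 3.1500 − 3 × 1.7466 = -2.0899 → 0 (negative, so LCL = 0)

0.00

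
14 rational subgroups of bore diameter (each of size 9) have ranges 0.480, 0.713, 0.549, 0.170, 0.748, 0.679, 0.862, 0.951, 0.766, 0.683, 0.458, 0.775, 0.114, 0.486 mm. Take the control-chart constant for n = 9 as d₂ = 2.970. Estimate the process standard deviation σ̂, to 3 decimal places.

0.203

R̄ = (0.480 + 0.713 + 0.549 + 0.170 + 0.748 + 0.679 + 0.862 + 0.951 + 0.766 + 0.683 + 0.458 + 0.775 + 0.114 + 0.486) / 14 = 0.6024
σ̂ = R̄ / d₂ = 0.6024 / 2.970 = 0.2028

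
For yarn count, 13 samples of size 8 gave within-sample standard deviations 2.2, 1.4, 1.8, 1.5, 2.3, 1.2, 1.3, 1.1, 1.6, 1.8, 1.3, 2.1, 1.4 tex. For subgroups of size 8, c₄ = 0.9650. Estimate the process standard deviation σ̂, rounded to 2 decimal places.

s̄ = (2.2 + 1.4 + 1.8 + 1.5 + 2.3 + 1.2 + 1.3 + 1.1 + 1.6 + 1.8 + 1.3 + 2.1 + 1.4) / 13 = 1.6154
σ̂ = s̄ / c₄ = 1.6154 / 0.9650 = 1.6740

1.67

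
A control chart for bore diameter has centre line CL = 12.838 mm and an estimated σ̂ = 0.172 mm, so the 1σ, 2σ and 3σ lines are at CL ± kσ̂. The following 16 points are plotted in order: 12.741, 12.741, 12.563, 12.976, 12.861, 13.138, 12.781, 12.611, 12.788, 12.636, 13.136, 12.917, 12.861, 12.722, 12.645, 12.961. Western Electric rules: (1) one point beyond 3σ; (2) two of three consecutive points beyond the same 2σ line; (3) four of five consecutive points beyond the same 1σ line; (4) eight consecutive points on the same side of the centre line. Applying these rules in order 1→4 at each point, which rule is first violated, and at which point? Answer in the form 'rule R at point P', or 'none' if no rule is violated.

Zone of each point (C = within 1σ̂, B = 1σ̂–2σ̂, A = 2σ̂–3σ̂, * = beyond 3σ̂; sign = side of CL): 1:-C, 2:-C, 3:-B, 4:+C, 5:+C, 6:+B, 7:-C, 8:-B, 9:-C, 10:-B, 11:+B, 12:+C, 13:+C, 14:-C, 15:-B, 16:+C
No rule fires across all 16 points.

none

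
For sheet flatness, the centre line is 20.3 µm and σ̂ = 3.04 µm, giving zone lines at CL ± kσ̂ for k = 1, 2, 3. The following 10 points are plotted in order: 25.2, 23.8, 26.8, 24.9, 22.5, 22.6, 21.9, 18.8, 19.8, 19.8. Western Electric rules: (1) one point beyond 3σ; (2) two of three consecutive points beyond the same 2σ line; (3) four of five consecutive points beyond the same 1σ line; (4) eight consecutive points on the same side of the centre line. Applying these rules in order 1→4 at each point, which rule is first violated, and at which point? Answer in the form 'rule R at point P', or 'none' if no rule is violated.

rule 3 at point 4

Zone of each point (C = within 1σ̂, B = 1σ̂–2σ̂, A = 2σ̂–3σ̂, * = beyond 3σ̂; sign = side of CL): 1:+B, 2:+B, 3:+A, 4:+B, 5:+C, 6:+C, 7:+C, 8:-C, 9:-C, 10:-C
Rule 3 (four of five consecutive points beyond the same 1σ limit) is satisfied at point 4.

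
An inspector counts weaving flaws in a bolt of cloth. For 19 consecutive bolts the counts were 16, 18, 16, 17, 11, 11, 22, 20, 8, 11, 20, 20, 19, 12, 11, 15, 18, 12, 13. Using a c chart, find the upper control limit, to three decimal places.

c̄ = (16 + 18 + 16 + 17 + 11 + 11 + 22 + 20 + 8 + 11 + 20 + 20 + 19 + 12 + 11 + 15 + 18 + 12 + 13) / 19 = 290 / 19 = 15.2632
UCL = c̄ + 3√c̄ = 15.2632 + 3 × √15.2632 = 15.2632 + 3 × 3.9068 = 26.9836

26.984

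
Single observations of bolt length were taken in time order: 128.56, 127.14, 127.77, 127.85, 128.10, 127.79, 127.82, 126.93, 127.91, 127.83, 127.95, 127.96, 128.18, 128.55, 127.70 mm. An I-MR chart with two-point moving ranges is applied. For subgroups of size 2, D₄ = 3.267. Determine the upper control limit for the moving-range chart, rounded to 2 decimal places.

1.46

Moving ranges: 1.42, 0.63, 0.08, 0.25, 0.31, 0.03, 0.89, 0.98, 0.08, 0.12, 0.01, 0.22, 0.37, 0.85; M̄R̄ = 6.2400 / 14 = 0.4457
UCL_MR = D₄·M̄R̄ = 3.267 × 0.4457 = 1.4561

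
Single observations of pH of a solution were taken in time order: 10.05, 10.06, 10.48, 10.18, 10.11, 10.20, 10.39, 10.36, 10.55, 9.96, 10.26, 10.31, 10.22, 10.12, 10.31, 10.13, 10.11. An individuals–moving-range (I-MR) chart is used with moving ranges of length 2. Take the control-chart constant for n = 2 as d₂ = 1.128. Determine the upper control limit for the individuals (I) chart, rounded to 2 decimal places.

X̄ = (10.05 + 10.06 + 10.48 + 10.18 + 10.11 + 10.20 + 10.39 + 10.36 + 10.55 + 9.96 + 10.26 + 10.31 + 10.22 + 10.12 + 10.31 + 10.13 + 10.11) / 17 = 10.2235
Moving ranges: 0.01, 0.42, 0.30, 0.07, 0.09, 0.19, 0.03, 0.19, 0.59, 0.30, 0.05, 0.09, 0.10, 0.19, 0.18, 0.02; M̄R̄ = 2.8200 / 16 = 0.1762
UCL = X̄ + 3·M̄R̄/d₂ = 10.2235 + 3 × 0.1762 / 1.128 = 10.6923

10.69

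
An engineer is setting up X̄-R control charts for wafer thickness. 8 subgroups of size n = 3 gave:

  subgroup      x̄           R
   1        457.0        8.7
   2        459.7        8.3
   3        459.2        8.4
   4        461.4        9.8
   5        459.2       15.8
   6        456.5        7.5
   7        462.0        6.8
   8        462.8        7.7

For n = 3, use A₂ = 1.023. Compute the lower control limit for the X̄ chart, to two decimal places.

X̄̄ = (457.0 + 459.7 + 459.2 + 461.4 + 459.2 + 456.5 + 462.0 + 462.8) / 8 = 3677.8000 / 8 = 459.7250
R̄ = (8.7 + 8.3 + 8.4 + 9.8 + 15.8 + 7.5 + 6.8 + 7.7) / 8 = 73.0000 / 8 = 9.1250
LCL = X̄̄ − A₂·R̄ = 459.7250 − 1.023 × 9.1250 = 450.3901

450.39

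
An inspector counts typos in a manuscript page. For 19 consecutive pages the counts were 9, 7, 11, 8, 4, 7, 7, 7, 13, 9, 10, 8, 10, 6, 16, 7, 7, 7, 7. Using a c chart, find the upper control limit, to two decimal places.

c̄ = (9 + 7 + 11 + 8 + 4 + 7 + 7 + 7 + 13 + 9 + 10 + 8 + 10 + 6 + 16 + 7 + 7 + 7 + 7) / 19 = 160 / 19 = 8.4211
UCL = c̄ + 3√c̄ = 8.4211 + 3 × √8.4211 = 8.4211 + 3 × 2.9019 = 17.1268

17.13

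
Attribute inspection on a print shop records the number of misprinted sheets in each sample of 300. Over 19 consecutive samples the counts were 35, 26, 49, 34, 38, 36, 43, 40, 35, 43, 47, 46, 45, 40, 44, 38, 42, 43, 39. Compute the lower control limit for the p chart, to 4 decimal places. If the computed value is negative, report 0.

0.0749

p̄ = Σdᵢ / (k·n) = 763 / (19 × 300) = 0.13386
LCL = p̄ − 3·√(p̄(1−p̄)/n) = 0.13386 − 3 × 0.01966 = 0.07488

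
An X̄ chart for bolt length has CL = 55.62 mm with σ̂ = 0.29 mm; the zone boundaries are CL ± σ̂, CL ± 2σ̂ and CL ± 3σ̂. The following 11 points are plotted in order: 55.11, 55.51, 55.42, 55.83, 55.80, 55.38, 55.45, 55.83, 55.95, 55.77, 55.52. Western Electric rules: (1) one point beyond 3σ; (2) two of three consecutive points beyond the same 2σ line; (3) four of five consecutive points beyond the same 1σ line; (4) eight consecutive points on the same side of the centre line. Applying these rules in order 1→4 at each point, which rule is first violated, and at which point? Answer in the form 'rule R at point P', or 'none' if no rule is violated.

none

Zone of each point (C = within 1σ̂, B = 1σ̂–2σ̂, A = 2σ̂–3σ̂, * = beyond 3σ̂; sign = side of CL): 1:-B, 2:-C, 3:-C, 4:+C, 5:+C, 6:-C, 7:-C, 8:+C, 9:+B, 10:+C, 11:-C
No rule fires across all 11 points.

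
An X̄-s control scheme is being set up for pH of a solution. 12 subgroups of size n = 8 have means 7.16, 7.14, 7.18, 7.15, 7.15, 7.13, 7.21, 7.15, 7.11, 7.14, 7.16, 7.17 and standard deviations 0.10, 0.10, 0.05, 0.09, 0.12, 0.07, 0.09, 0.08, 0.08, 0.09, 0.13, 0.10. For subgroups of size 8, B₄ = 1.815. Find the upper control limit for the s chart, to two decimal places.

0.17

s̄ = (0.10 + 0.10 + 0.05 + 0.09 + 0.12 + 0.07 + 0.09 + 0.08 + 0.08 + 0.09 + 0.13 + 0.10) / 12 = 0.0917
UCL_s = B₄·s̄ = 1.815 × 0.0917 = 0.1664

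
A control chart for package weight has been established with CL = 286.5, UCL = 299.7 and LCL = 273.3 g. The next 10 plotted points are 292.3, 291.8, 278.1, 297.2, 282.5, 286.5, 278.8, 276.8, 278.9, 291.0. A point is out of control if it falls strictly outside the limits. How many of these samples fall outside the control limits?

0

All 10 points lie within [273.3, 299.7].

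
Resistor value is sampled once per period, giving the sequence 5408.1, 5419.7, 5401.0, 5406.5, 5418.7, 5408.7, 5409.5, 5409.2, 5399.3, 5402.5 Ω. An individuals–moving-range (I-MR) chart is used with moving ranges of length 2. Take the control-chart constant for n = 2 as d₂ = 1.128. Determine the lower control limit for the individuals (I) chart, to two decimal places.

X̄ = (5408.1 + 5419.7 + 5401.0 + 5406.5 + 5418.7 + 5408.7 + 5409.5 + 5409.2 + 5399.3 + 5402.5) / 10 = 5408.3200
Moving ranges: 11.6, 18.7, 5.5, 12.2, 10.0, 0.8, 0.3, 9.9, 3.2; M̄R̄ = 72.2000 / 9 = 8.0222
LCL = X̄ − 3·M̄R̄/d₂ = 5408.3200 − 3 × 8.0222 / 1.128 = 5386.9843

5386.98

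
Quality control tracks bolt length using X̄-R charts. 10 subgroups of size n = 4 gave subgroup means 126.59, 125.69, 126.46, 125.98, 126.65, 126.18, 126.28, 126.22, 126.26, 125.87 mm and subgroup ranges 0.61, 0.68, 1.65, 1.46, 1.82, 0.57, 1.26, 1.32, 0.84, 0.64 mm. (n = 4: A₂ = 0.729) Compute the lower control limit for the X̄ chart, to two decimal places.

125.43

X̄̄ = (126.59 + 125.69 + 126.46 + 125.98 + 126.65 + 126.18 + 126.28 + 126.22 + 126.26 + 125.87) / 10 = 1262.1800 / 10 = 126.2180
R̄ = (0.61 + 0.68 + 1.65 + 1.46 + 1.82 + 0.57 + 1.26 + 1.32 + 0.84 + 0.64) / 10 = 10.8500 / 10 = 1.0850
LCL = X̄̄ − A₂·R̄ = 126.2180 − 0.729 × 1.0850 = 125.4270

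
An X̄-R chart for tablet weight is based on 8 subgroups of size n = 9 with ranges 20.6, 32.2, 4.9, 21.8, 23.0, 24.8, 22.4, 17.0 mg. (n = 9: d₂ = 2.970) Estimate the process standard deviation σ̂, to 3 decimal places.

7.016

R̄ = (20.6 + 32.2 + 4.9 + 21.8 + 23.0 + 24.8 + 22.4 + 17.0) / 8 = 20.8375
σ̂ = R̄ / d₂ = 20.8375 / 2.970 = 7.0160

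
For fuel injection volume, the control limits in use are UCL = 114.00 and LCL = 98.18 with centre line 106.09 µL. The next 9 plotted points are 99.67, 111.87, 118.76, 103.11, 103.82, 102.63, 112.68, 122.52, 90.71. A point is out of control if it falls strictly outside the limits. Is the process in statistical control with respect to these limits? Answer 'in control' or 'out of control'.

Compare each point to [98.18, 114.00]: sample 3 = 118.76 > UCL; sample 8 = 122.52 > UCL; sample 9 = 90.71 < LCL.

out of control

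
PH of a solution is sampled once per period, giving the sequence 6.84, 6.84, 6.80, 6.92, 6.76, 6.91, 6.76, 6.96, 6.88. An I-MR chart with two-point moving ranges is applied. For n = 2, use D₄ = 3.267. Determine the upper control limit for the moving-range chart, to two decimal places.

0.37

Moving ranges: 0.00, 0.04, 0.12, 0.16, 0.15, 0.15, 0.20, 0.08; M̄R̄ = 0.9000 / 8 = 0.1125
UCL_MR = D₄·M̄R̄ = 3.267 × 0.1125 = 0.3675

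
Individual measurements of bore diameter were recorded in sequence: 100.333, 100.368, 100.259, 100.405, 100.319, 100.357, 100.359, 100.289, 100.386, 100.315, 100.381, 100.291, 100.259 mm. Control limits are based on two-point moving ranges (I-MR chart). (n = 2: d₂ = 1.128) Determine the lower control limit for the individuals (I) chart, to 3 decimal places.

100.146

X̄ = (100.333 + 100.368 + 100.259 + 100.405 + 100.319 + 100.357 + 100.359 + 100.289 + 100.386 + 100.315 + 100.381 + 100.291 + 100.259) / 13 = 100.3324
Moving ranges: 0.035, 0.109, 0.146, 0.086, 0.038, 0.002, 0.070, 0.097, 0.071, 0.066, 0.090, 0.032; M̄R̄ = 0.8420 / 12 = 0.0702
LCL = X̄ − 3·M̄R̄/d₂ = 100.3324 − 3 × 0.0702 / 1.128 = 100.1458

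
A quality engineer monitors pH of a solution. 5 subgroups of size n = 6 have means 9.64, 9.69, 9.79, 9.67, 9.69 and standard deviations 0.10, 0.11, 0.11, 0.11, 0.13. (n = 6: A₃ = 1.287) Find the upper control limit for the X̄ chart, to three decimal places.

X̄̄ = (9.64 + 9.69 + 9.79 + 9.67 + 9.69) / 5 = 9.6960
s̄ = (0.10 + 0.11 + 0.11 + 0.11 + 0.13) / 5 = 0.1120
UCL = X̄̄ + A₃·s̄ = 9.6960 + 1.287 × 0.1120 = 9.8401

9.840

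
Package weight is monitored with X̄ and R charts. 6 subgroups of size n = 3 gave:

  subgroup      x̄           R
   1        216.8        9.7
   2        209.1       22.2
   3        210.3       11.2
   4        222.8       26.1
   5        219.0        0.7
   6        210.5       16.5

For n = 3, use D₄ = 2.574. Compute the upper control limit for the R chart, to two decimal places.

37.07

R̄ = (9.7 + 22.2 + 11.2 + 26.1 + 0.7 + 16.5) / 6 = 86.4000 / 6 = 14.4000
UCL_R = D₄·R̄ = 2.574 × 14.4000 = 37.0656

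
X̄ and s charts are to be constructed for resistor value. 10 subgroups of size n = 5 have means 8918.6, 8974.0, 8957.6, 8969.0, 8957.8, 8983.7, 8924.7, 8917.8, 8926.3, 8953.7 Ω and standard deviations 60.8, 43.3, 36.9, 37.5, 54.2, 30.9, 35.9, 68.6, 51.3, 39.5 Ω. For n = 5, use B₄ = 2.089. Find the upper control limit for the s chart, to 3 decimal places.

95.864

s̄ = (60.8 + 43.3 + 36.9 + 37.5 + 54.2 + 30.9 + 35.9 + 68.6 + 51.3 + 39.5) / 10 = 45.8900
UCL_s = B₄·s̄ = 2.089 × 45.8900 = 95.8642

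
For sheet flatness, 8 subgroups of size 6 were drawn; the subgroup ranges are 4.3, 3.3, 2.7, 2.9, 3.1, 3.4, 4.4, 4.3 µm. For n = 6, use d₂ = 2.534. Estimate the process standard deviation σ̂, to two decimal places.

R̄ = (4.3 + 3.3 + 2.7 + 2.9 + 3.1 + 3.4 + 4.4 + 4.3) / 8 = 3.5500
σ̂ = R̄ / d₂ = 3.5500 / 2.534 = 1.4009

1.40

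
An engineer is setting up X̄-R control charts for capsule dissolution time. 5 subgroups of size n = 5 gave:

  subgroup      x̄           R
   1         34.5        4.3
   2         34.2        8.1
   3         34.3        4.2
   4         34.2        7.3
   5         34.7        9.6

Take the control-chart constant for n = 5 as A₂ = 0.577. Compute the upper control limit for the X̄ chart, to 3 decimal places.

38.246

X̄̄ = (34.5 + 34.2 + 34.3 + 34.2 + 34.7) / 5 = 171.9000 / 5 = 34.3800
R̄ = (4.3 + 8.1 + 4.2 + 7.3 + 9.6) / 5 = 33.5000 / 5 = 6.7000
UCL = X̄̄ + A₂·R̄ = 34.3800 + 0.577 × 6.7000 = 38.2459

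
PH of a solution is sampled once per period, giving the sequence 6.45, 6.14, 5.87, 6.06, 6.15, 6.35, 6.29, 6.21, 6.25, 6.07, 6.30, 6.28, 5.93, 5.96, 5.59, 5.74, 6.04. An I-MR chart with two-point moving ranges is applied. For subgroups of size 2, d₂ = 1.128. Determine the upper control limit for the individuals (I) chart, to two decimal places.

X̄ = (6.45 + 6.14 + 5.87 + 6.06 + 6.15 + 6.35 + 6.29 + 6.21 + 6.25 + 6.07 + 6.30 + 6.28 + 5.93 + 5.96 + 5.59 + 5.74 + 6.04) / 17 = 6.0988
Moving ranges: 0.31, 0.27, 0.19, 0.09, 0.20, 0.06, 0.08, 0.04, 0.18, 0.23, 0.02, 0.35, 0.03, 0.37, 0.15, 0.30; M̄R̄ = 2.8700 / 16 = 0.1794
UCL = X̄ + 3·M̄R̄/d₂ = 6.0988 + 3 × 0.1794 / 1.128 = 6.5759

6.58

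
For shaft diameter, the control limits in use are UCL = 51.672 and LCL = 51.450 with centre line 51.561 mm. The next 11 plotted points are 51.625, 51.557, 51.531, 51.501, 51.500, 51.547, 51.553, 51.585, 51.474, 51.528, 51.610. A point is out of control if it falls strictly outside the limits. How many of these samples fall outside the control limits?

All 11 points lie within [51.450, 51.672].

0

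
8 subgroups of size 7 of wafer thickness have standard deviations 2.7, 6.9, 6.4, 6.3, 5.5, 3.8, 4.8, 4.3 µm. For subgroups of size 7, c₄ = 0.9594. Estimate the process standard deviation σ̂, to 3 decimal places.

s̄ = (2.7 + 6.9 + 6.4 + 6.3 + 5.5 + 3.8 + 4.8 + 4.3) / 8 = 5.0875
σ̂ = s̄ / c₄ = 5.0875 / 0.9594 = 5.3028

5.303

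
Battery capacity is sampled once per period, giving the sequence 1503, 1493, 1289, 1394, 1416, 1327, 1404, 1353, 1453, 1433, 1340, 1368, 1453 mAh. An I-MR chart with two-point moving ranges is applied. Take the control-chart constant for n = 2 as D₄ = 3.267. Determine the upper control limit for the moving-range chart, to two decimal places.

240.67

Moving ranges: 10, 204, 105, 22, 89, 77, 51, 100, 20, 93, 28, 85; M̄R̄ = 884.0000 / 12 = 73.6667
UCL_MR = D₄·M̄R̄ = 3.267 × 73.6667 = 240.6690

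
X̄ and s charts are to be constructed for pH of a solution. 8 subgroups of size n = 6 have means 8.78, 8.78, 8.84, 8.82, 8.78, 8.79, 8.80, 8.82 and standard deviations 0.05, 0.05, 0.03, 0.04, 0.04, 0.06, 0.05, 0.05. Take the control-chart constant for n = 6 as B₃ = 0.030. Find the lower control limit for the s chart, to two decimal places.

0.00

s̄ = (0.05 + 0.05 + 0.03 + 0.04 + 0.04 + 0.06 + 0.05 + 0.05) / 8 = 0.0462
LCL_s = B₃·s̄ = 0.030 × 0.0462 = 0.0014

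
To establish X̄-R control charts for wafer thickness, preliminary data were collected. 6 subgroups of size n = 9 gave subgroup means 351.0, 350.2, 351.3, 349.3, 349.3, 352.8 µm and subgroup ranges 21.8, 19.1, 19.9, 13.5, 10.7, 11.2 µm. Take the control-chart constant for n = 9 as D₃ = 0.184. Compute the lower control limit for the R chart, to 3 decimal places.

2.950

R̄ = (21.8 + 19.1 + 19.9 + 13.5 + 10.7 + 11.2) / 6 = 96.2000 / 6 = 16.0333
LCL_R = D₃·R̄ = 0.184 × 16.0333 = 2.9501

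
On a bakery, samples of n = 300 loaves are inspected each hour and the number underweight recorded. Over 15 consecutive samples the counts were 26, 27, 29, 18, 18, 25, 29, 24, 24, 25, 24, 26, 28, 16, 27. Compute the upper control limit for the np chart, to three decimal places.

38.603

p̄ = Σdᵢ / (k·n) = 366 / (15 × 300) = 0.08133
UCL = np̄ + 3·√(np̄(1−p̄)) = 24.4000 + 3 × √(24.4000×0.91867) = 24.4000 + 3 × 4.7345 = 38.6035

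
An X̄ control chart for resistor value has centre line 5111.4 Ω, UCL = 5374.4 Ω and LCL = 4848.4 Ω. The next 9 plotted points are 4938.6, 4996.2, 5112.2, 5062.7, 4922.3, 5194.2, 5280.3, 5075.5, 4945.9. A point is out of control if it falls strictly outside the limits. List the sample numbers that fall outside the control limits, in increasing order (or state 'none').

none

All 9 points lie within [4848.4, 5374.4].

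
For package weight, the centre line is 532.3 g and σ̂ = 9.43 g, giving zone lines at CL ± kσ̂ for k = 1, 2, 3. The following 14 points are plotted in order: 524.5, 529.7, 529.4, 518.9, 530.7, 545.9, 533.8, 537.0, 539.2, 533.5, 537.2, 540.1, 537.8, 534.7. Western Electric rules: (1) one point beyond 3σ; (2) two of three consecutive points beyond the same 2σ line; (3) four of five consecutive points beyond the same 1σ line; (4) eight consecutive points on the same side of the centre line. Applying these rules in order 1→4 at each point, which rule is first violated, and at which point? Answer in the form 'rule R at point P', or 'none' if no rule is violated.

rule 4 at point 13

Zone of each point (C = within 1σ̂, B = 1σ̂–2σ̂, A = 2σ̂–3σ̂, * = beyond 3σ̂; sign = side of CL): 1:-C, 2:-C, 3:-C, 4:-B, 5:-C, 6:+B, 7:+C, 8:+C, 9:+C, 10:+C, 11:+C, 12:+C, 13:+C, 14:+C
Rule 4 (eight consecutive points on the same side of the centre line) is satisfied at point 13.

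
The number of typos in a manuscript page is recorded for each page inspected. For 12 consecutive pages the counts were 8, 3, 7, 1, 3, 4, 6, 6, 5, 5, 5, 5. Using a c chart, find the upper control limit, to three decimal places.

11.429

c̄ = (8 + 3 + 7 + 1 + 3 + 4 + 6 + 6 + 5 + 5 + 5 + 5) / 12 = 58 / 12 = 4.8333
UCL = c̄ + 3√c̄ = 4.8333 + 3 × √4.8333 = 4.8333 + 3 × 2.1985 = 11.4288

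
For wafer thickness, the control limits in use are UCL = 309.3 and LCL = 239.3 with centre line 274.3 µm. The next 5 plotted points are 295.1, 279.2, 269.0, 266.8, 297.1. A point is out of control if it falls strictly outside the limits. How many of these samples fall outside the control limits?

0

All 5 points lie within [239.3, 309.3].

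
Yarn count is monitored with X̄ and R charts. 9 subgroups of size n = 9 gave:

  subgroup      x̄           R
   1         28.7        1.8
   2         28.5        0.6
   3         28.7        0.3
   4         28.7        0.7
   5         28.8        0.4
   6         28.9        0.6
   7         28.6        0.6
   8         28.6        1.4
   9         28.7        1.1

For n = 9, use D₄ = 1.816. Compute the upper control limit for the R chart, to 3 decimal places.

1.513

R̄ = (1.8 + 0.6 + 0.3 + 0.7 + 0.4 + 0.6 + 0.6 + 1.4 + 1.1) / 9 = 7.5000 / 9 = 0.8333
UCL_R = D₄·R̄ = 1.816 × 0.8333 = 1.5133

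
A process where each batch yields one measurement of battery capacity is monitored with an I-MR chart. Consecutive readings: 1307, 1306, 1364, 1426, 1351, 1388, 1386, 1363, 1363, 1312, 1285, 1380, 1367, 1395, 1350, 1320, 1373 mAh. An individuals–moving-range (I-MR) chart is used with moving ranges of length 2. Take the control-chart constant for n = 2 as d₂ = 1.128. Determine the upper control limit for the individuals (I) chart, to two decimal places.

X̄ = (1307 + 1306 + 1364 + 1426 + 1351 + 1388 + 1386 + 1363 + 1363 + 1312 + 1285 + 1380 + 1367 + 1395 + 1350 + 1320 + 1373) / 17 = 1355.0588
Moving ranges: 1, 58, 62, 75, 37, 2, 23, 0, 51, 27, 95, 13, 28, 45, 30, 53; M̄R̄ = 600.0000 / 16 = 37.5000
UCL = X̄ + 3·M̄R̄/d₂ = 1355.0588 + 3 × 37.5000 / 1.128 = 1454.7929

1454.79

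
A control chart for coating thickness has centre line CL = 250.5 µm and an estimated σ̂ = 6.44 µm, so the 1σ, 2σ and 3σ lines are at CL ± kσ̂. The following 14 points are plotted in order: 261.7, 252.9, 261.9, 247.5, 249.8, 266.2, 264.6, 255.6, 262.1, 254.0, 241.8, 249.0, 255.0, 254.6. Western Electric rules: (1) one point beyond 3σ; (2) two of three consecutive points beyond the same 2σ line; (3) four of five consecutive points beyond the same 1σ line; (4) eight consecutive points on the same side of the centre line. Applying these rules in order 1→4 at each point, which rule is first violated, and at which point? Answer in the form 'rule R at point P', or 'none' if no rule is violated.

Zone of each point (C = within 1σ̂, B = 1σ̂–2σ̂, A = 2σ̂–3σ̂, * = beyond 3σ̂; sign = side of CL): 1:+B, 2:+C, 3:+B, 4:-C, 5:-C, 6:+A, 7:+A, 8:+C, 9:+B, 10:+C, 11:-B, 12:-C, 13:+C, 14:+C
Rule 2 (two of three consecutive points beyond the same 2σ limit) is satisfied at point 7.

rule 2 at point 7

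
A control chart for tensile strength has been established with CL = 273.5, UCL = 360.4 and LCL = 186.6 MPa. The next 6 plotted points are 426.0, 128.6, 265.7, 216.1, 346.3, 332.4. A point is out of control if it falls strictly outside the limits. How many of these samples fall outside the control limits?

Compare each point to [186.6, 360.4]: sample 1 = 426.0 > UCL; sample 2 = 128.6 < LCL.

2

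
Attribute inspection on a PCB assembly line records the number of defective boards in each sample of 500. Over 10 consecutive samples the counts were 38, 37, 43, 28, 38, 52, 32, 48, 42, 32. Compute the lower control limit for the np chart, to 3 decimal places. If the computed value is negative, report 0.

p̄ = Σdᵢ / (k·n) = 390 / (10 × 500) = 0.07800
LCL = np̄ − 3·√(np̄(1−p̄)) = 39.0000 − 3 × 5.9965 = 21.0105

21.011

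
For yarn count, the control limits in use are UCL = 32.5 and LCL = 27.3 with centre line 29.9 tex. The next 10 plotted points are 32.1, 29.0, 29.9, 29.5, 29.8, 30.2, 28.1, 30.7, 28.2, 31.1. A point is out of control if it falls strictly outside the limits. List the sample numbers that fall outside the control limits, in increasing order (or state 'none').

All 10 points lie within [27.3, 32.5].

none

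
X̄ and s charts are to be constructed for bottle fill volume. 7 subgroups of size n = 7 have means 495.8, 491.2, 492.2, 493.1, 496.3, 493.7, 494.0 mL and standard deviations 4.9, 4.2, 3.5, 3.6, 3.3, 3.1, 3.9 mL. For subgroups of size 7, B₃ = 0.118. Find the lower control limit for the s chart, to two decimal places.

s̄ = (4.9 + 4.2 + 3.5 + 3.6 + 3.3 + 3.1 + 3.9) / 7 = 3.7857
LCL_s = B₃·s̄ = 0.118 × 3.7857 = 0.4467

0.45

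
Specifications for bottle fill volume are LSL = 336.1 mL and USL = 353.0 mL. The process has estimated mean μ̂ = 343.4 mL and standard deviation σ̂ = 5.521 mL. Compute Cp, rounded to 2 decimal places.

0.51

Cp = (USL − LSL) / (6σ̂) = (353.0 − 336.1) / (6 × 5.521) = 16.9000 / 33.1260 = 0.5102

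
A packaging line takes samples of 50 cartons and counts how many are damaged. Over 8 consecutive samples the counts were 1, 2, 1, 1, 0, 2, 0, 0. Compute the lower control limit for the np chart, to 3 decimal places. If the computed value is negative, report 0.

0.000

p̄ = Σdᵢ / (k·n) = 7 / (8 × 50) = 0.01750
LCL = np̄ − 3·√(np̄(1−p̄)) = 0.8750 − 3 × 0.9272 = -1.9066 → 0 (negative, so LCL = 0)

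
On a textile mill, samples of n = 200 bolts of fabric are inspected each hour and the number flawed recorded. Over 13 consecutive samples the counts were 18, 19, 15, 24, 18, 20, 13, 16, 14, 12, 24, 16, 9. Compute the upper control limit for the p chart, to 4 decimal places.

p̄ = Σdᵢ / (k·n) = 218 / (13 × 200) = 0.08385
UCL = p̄ + 3·√(p̄(1−p̄)/n) = 0.08385 + 3 × √(0.08385×0.91615/200) = 0.08385 + 3 × 0.01960 = 0.14264

0.1426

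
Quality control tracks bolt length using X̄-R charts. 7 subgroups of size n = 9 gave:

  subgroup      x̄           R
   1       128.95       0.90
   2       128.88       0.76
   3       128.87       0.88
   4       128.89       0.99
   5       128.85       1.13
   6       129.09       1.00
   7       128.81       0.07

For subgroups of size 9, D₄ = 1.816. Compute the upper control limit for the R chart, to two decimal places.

1.49

R̄ = (0.90 + 0.76 + 0.88 + 0.99 + 1.13 + 1.00 + 0.07) / 7 = 5.7300 / 7 = 0.8186
UCL_R = D₄·R̄ = 1.816 × 0.8186 = 1.4865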